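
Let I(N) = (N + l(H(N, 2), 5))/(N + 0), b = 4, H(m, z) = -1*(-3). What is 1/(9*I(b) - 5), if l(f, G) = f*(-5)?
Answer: -4/119 ≈ -0.033613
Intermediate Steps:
H(m, z) = 3
l(f, G) = -5*f
I(N) = (-15 + N)/N (I(N) = (N - 5*3)/(N + 0) = (N - 15)/N = (-15 + N)/N)
1/(9*I(b) - 5) = 1/(9*((-15 + 4)/4) - 5) = 1/(9*((1/4)*(-11)) - 5) = 1/(9*(-11/4) - 5) = 1/(-99/4 - 5) = 1/(-119/4) = -4/119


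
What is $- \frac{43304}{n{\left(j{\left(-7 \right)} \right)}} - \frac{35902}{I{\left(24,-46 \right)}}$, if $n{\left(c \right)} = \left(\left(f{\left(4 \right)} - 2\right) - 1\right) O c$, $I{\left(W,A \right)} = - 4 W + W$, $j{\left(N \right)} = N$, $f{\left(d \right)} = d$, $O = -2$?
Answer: $- \frac{653815}{252} \approx -2594.5$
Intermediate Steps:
$I{\left(W,A \right)} = - 3 W$
$n{\left(c \right)} = - 2 c$ ($n{\left(c \right)} = \left(\left(4 - 2\right) - 1\right) \left(-2\right) c = \left(2 - 1\right) \left(-2\right) c = 1 \left(-2\right) c = - 2 c$)
$- \frac{43304}{n{\left(j{\left(-7 \right)} \right)}} - \frac{35902}{I{\left(24,-46 \right)}} = - \frac{43304}{\left(-2\right) \left(-7\right)} - \frac{35902}{\left(-3\right) 24} = - \frac{43304}{14} - \frac{35902}{-72} = \left(-43304\right) \frac{1}{14} - - \frac{17951}{36} = - \frac{21652}{7} + \frac{17951}{36} = - \frac{653815}{252}$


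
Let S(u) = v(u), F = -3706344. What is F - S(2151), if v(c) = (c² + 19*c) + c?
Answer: -8376165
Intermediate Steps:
v(c) = c² + 20*c
S(u) = u*(20 + u)
F - S(2151) = -3706344 - 2151*(20 + 2151) = -3706344 - 2151*2171 = -3706344 - 1*4669821 = -3706344 - 4669821 = -8376165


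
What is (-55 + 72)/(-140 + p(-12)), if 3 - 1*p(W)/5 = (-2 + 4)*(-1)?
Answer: -17/115 ≈ -0.14783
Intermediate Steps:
p(W) = 25 (p(W) = 15 - 5*(-2 + 4)*(-1) = 15 - 10*(-1) = 15 - 5*(-2) = 15 + 10 = 25)
(-55 + 72)/(-140 + p(-12)) = (-55 + 72)/(-140 + 25) = 17/(-115) = 17*(-1/115) = -17/115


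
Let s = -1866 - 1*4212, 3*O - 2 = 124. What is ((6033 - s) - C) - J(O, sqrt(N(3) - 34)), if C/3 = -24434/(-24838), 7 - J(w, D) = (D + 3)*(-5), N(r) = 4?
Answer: 150096640/12419 - 5*I*sqrt(30) ≈ 12086.0 - 27.386*I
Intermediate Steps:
O = 42 (O = 2/3 + (1/3)*124 = 2/3 + 124/3 = 42)
J(w, D) = 22 + 5*D (J(w, D) = 7 - (D + 3)*(-5) = 7 - (3 + D)*(-5) = 7 - (-15 - 5*D) = 7 + (15 + 5*D) = 22 + 5*D)
s = -6078 (s = -1866 - 4212 = -6078)
C = 36651/12419 (C = 3*(-24434/(-24838)) = 3*(-24434*(-1/24838)) = 3*(12217/12419) = 36651/12419 ≈ 2.9512)
((6033 - s) - C) - J(O, sqrt(N(3) - 34)) = ((6033 - 1*(-6078)) - 1*36651/12419) - (22 + 5*sqrt(4 - 34)) = ((6033 + 6078) - 36651/12419) - (22 + 5*sqrt(-30)) = (12111 - 36651/12419) - (22 + 5*(I*sqrt(30))) = 150369858/12419 - (22 + 5*I*sqrt(30)) = 150369858/12419 + (-22 - 5*I*sqrt(30)) = 150096640/12419 - 5*I*sqrt(30)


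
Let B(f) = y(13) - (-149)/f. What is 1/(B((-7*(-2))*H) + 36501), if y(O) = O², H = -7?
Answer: 98/3593511 ≈ 2.7271e-5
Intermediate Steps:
B(f) = 169 + 149/f (B(f) = 13² - (-149)/f = 169 + 149/f)
1/(B((-7*(-2))*H) + 36501) = 1/((169 + 149/((-7*(-2)*(-7)))) + 36501) = 1/((169 + 149/((14*(-7)))) + 36501) = 1/((169 + 149/(-98)) + 36501) = 1/((169 + 149*(-1/98)) + 36501) = 1/((169 - 149/98) + 36501) = 1/(16413/98 + 36501) = 1/(3593511/98) = 98/3593511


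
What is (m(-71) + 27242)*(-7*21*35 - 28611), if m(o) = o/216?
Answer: -16552257413/18 ≈ -9.1957e+8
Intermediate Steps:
m(o) = o/216 (m(o) = o*(1/216) = o/216)
(m(-71) + 27242)*(-7*21*35 - 28611) = ((1/216)*(-71) + 27242)*(-7*21*35 - 28611) = (-71/216 + 27242)*(-147*35 - 28611) = 5884201*(-5145 - 28611)/216 = (5884201/216)*(-33756) = -16552257413/18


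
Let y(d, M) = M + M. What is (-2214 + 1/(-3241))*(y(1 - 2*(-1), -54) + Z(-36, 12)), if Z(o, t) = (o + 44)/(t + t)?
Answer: 2317710725/9723 ≈ 2.3837e+5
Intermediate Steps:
y(d, M) = 2*M
Z(o, t) = (44 + o)/(2*t) (Z(o, t) = (44 + o)/((2*t)) = (44 + o)*(1/(2*t)) = (44 + o)/(2*t))
(-2214 + 1/(-3241))*(y(1 - 2*(-1), -54) + Z(-36, 12)) = (-2214 + 1/(-3241))*(2*(-54) + (½)*(44 - 36)/12) = (-2214 - 1/3241)*(-108 + (½)*(1/12)*8) = -7175575*(-108 + ⅓)/3241 = -7175575/3241*(-323/3) = 2317710725/9723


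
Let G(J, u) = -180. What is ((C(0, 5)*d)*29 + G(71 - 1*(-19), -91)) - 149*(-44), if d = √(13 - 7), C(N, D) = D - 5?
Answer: 6376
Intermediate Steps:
C(N, D) = -5 + D
d = √6 ≈ 2.4495
((C(0, 5)*d)*29 + G(71 - 1*(-19), -91)) - 149*(-44) = (((-5 + 5)*√6)*29 - 180) - 149*(-44) = ((0*√6)*29 - 180) + 6556 = (0*29 - 180) + 6556 = (0 - 180) + 6556 = -180 + 6556 = 6376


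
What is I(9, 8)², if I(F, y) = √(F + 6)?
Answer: 15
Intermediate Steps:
I(F, y) = √(6 + F)
I(9, 8)² = (√(6 + 9))² = (√15)² = 15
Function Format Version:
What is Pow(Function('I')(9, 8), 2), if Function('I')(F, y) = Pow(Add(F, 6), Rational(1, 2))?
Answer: 15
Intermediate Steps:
Function('I')(F, y) = Pow(Add(6, F), Rational(1, 2))
Pow(Function('I')(9, 8), 2) = Pow(Pow(Add(6, 9), Rational(1, 2)), 2) = Pow(Pow(15, Rational(1, 2)), 2) = 15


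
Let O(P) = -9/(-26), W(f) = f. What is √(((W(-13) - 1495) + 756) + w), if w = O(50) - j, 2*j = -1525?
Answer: √1833/13 ≈ 3.2934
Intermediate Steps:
j = -1525/2 (j = (½)*(-1525) = -1525/2 ≈ -762.50)
O(P) = 9/26 (O(P) = -9*(-1/26) = 9/26)
w = 9917/13 (w = 9/26 - 1*(-1525/2) = 9/26 + 1525/2 = 9917/13 ≈ 762.85)
√(((W(-13) - 1495) + 756) + w) = √(((-13 - 1495) + 756) + 9917/13) = √((-1508 + 756) + 9917/13) = √(-752 + 9917/13) = √(141/13) = √1833/13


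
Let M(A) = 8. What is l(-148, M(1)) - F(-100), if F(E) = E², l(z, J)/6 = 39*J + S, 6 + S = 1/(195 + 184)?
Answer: -3094150/379 ≈ -8164.0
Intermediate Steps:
S = -2273/379 (S = -6 + 1/(195 + 184) = -6 + 1/379 = -2273/379 ≈ -5.9974)
l(z, J) = -13638/379 + 234*J (l(z, J) = 6*(39*J - 2273/379) = 6*(-2273/379 + 39*J) = -13638/379 + 234*J)
l(-148, M(1)) - F(-100) = (-13638/379 + 234*8) - 1*(-100)² = (-13638/379 + 1872) - 1*10000 = 695850/379 - 10000 = -3094150/379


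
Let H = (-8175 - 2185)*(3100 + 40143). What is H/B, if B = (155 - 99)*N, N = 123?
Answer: -7999955/123 ≈ -65040.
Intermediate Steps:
H = -447997480 (H = -10360*43243 = -447997480)
B = 6888 (B = (155 - 99)*123 = 56*123 = 6888)
H/B = -447997480/6888 = -447997480*1/6888 = -7999955/123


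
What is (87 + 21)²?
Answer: 11664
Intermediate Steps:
(87 + 21)² = 108² = 11664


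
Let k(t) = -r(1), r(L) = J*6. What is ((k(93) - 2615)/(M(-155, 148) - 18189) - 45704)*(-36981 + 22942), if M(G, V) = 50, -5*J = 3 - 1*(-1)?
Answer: 58193216543931/90695 ≈ 6.4164e+8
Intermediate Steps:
J = -⅘ (J = -(3 - 1*(-1))/5 = -(3 + 1)/5 = -⅕*4 = -⅘ ≈ -0.80000)
r(L) = -24/5 (r(L) = -⅘*6 = -24/5)
k(t) = 24/5 (k(t) = -1*(-24/5) = 24/5)
((k(93) - 2615)/(M(-155, 148) - 18189) - 45704)*(-36981 + 22942) = ((24/5 - 2615)/(50 - 18189) - 45704)*(-36981 + 22942) = (-13051/5/(-18139) - 45704)*(-14039) = (-13051/5*(-1/18139) - 45704)*(-14039) = (13051/90695 - 45704)*(-14039) = -4145111229/90695*(-14039) = 58193216543931/90695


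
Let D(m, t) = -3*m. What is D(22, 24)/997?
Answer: -66/997 ≈ -0.066199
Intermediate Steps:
D(22, 24)/997 = -3*22/997 = -66*1/997 = -66/997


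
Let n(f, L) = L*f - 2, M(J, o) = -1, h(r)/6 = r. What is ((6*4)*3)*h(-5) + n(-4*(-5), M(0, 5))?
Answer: -2182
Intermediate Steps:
h(r) = 6*r
n(f, L) = -2 + L*f
((6*4)*3)*h(-5) + n(-4*(-5), M(0, 5)) = ((6*4)*3)*(6*(-5)) + (-2 - (-4)*(-5)) = (24*3)*(-30) + (-2 - 1*20) = 72*(-30) + (-2 - 20) = -2160 - 22 = -2182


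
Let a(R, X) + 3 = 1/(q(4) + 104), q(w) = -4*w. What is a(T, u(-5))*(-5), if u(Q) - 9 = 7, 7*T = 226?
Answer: 1315/88 ≈ 14.943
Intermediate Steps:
T = 226/7 (T = (⅐)*226 = 226/7 ≈ 32.286)
u(Q) = 16 (u(Q) = 9 + 7 = 16)
a(R, X) = -263/88 (a(R, X) = -3 + 1/(-4*4 + 104) = -3 + 1/(-16 + 104) = -3 + 1/88 = -263/88)
a(T, u(-5))*(-5) = -263/88*(-5) = 1315/88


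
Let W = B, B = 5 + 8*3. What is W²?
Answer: 841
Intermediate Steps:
B = 29 (B = 5 + 24 = 29)
W = 29
W² = 29² = 841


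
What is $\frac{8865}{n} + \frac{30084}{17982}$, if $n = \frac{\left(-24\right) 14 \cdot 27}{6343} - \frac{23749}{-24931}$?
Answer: $- \frac{840215596132223}{45275154525} \approx -18558.0$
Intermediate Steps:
$n = - \frac{75534125}{158137333}$ ($n = \left(-336\right) 27 \cdot \frac{1}{6343} - - \frac{23749}{24931} = \left(-9072\right) \frac{1}{6343} + \frac{23749}{24931} = - \frac{9072}{6343} + \frac{23749}{24931} = - \frac{75534125}{158137333} \approx -0.47765$)
$\frac{8865}{n} + \frac{30084}{17982} = \frac{8865}{- \frac{75534125}{158137333}} + \frac{30084}{17982} = 8865 \left(- \frac{158137333}{75534125}\right) + 30084 \cdot \frac{1}{17982} = - \frac{280377491409}{15106825} + \frac{5014}{2997} = - \frac{840215596132223}{45275154525}$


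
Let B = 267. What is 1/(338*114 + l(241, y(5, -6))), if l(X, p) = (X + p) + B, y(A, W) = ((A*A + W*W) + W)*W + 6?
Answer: 1/38716 ≈ 2.5829e-5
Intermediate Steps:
y(A, W) = 6 + W*(W + A² + W²) (y(A, W) = ((A² + W²) + W)*W + 6 = (W + A² + W²)*W + 6 = W*(W + A² + W²) + 6 = 6 + W*(W + A² + W²))
l(X, p) = 267 + X + p (l(X, p) = (X + p) + 267 = 267 + X + p)
1/(338*114 + l(241, y(5, -6))) = 1/(338*114 + (267 + 241 + (6 + (-6)² + (-6)³ - 6*5²))) = 1/(38532 + (267 + 241 + (6 + 36 - 216 - 6*25))) = 1/(38532 + (267 + 241 + (6 + 36 - 216 - 150))) = 1/(38532 + (267 + 241 - 324)) = 1/(38532 + 184) = 1/38716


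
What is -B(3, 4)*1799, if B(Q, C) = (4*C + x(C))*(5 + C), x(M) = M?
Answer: -323820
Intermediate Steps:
B(Q, C) = 5*C*(5 + C) (B(Q, C) = (4*C + C)*(5 + C) = (5*C)*(5 + C) = 5*C*(5 + C))
-B(3, 4)*1799 = -5*4*(5 + 4)*1799 = -5*4*9*1799 = -180*1799 = -1*323820 = -323820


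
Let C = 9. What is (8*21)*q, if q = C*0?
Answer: 0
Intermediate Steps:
q = 0 (q = 9*0 = 0)
(8*21)*q = (8*21)*0 = 168*0 = 0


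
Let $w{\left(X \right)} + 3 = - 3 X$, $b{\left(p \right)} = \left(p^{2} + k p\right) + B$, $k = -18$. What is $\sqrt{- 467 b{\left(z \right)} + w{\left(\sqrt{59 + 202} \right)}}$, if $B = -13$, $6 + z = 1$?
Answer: $3 \sqrt{-5293 - \sqrt{29}} \approx 218.37 i$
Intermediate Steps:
$z = -5$ ($z = -6 + 1 = -5$)
$b{\left(p \right)} = -13 + p^{2} - 18 p$ ($b{\left(p \right)} = \left(p^{2} - 18 p\right) - 13 = -13 + p^{2} - 18 p$)
$w{\left(X \right)} = -3 - 3 X$
$\sqrt{- 467 b{\left(z \right)} + w{\left(\sqrt{59 + 202} \right)}} = \sqrt{- 467 \left(-13 + \left(-5\right)^{2} - -90\right) - \left(3 + 3 \sqrt{59 + 202}\right)} = \sqrt{- 467 \left(-13 + 25 + 90\right) - \left(3 + 3 \sqrt{261}\right)} = \sqrt{\left(-467\right) 102 - \left(3 + 3 \cdot 3 \sqrt{29}\right)} = \sqrt{-47634 - \left(3 + 9 \sqrt{29}\right)} = \sqrt{-47637 - 9 \sqrt{29}}$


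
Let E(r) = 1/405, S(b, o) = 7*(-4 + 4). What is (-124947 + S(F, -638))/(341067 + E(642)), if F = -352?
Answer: -50603535/138132136 ≈ -0.36634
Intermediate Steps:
S(b, o) = 0 (S(b, o) = 7*0 = 0)
E(r) = 1/405
(-124947 + S(F, -638))/(341067 + E(642)) = (-124947 + 0)/(341067 + 1/405) = -124947/138132136/405 = -124947*405/138132136 = -50603535/138132136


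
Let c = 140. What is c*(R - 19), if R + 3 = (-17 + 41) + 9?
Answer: 1540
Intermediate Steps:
R = 30 (R = -3 + ((-17 + 41) + 9) = -3 + (24 + 9) = -3 + 33 = 30)
c*(R - 19) = 140*(30 - 19) = 140*11 = 1540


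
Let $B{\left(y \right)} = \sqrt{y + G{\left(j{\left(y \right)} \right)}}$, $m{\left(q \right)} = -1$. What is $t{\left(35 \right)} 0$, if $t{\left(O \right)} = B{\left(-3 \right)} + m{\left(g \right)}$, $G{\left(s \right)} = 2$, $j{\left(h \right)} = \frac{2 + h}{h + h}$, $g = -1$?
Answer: $0$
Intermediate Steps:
$j{\left(h \right)} = \frac{2 + h}{2 h}$
$B{\left(y \right)} = \sqrt{2 + y}$ ($B{\left(y \right)} = \sqrt{y + 2} = \sqrt{2 + y}$)
$t{\left(O \right)} = -1 + i$ ($t{\left(O \right)} = \sqrt{2 - 3} - 1 = \sqrt{-1} - 1 = i - 1 = -1 + i$)
$t{\left(35 \right)} 0 = \left(-1 + i\right) 0 = 0$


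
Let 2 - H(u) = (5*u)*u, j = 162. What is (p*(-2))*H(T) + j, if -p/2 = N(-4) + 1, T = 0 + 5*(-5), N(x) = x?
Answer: 37638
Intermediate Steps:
T = -25 (T = 0 - 25 = -25)
H(u) = 2 - 5*u² (H(u) = 2 - 5*u*u = 2 - 5*u²)
p = 6 (p = -2*(-4 + 1) = -2*(-3) = 6)
(p*(-2))*H(T) + j = (6*(-2))*(2 - 5*(-25)²) + 162 = -12*(2 - 5*625) + 162 = -12*(2 - 3125) + 162 = -12*(-3123) + 162 = 37476 + 162 = 37638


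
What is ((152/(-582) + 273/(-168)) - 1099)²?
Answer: 6568266756769/5419584 ≈ 1.2120e+6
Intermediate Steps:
((152/(-582) + 273/(-168)) - 1099)² = ((152*(-1/582) + 273*(-1/168)) - 1099)² = ((-76/291 - 13/8) - 1099)² = (-4391/2328 - 1099)² = (-2562863/2328)² = 6568266756769/5419584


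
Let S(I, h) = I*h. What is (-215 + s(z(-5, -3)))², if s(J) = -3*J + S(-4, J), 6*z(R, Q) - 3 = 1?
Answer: 434281/9 ≈ 48253.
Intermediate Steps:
z(R, Q) = ⅔ (z(R, Q) = ½ + (⅙)*1 = ½ + ⅙ = ⅔)
s(J) = -7*J (s(J) = -3*J - 4*J = -7*J)
(-215 + s(z(-5, -3)))² = (-215 - 7*⅔)² = (-215 - 14/3)² = (-659/3)² = 434281/9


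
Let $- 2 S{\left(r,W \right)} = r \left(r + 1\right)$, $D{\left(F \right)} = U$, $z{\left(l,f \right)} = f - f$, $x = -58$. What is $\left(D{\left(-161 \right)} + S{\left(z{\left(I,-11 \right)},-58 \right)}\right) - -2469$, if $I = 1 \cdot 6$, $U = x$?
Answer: $2411$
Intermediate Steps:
$U = -58$
$I = 6$
$z{\left(l,f \right)} = 0$
$D{\left(F \right)} = -58$
$S{\left(r,W \right)} = - \frac{r \left(1 + r\right)}{2}$ ($S{\left(r,W \right)} = - \frac{r \left(r + 1\right)}{2} = - \frac{r \left(1 + r\right)}{2}$)
$\left(D{\left(-161 \right)} + S{\left(z{\left(I,-11 \right)},-58 \right)}\right) - -2469 = \left(-58 - 0 \left(1 + 0\right)\right) - -2469 = \left(-58 - 0 \cdot 1\right) + \left(-10272 + 12741\right) = \left(-58 + 0\right) + 2469 = -58 + 2469 = 2411$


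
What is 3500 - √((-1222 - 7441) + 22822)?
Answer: 3500 - √14159 ≈ 3381.0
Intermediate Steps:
3500 - √((-1222 - 7441) + 22822) = 3500 - √(-8663 + 22822) = 3500 - √14159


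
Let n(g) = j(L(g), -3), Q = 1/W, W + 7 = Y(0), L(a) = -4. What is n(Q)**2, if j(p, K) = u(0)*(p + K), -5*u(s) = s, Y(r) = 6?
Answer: 0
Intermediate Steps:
W = -1 (W = -7 + 6 = -1)
Q = -1 (Q = 1/(-1) = -1)
u(s) = -s/5
j(p, K) = 0 (j(p, K) = (-1/5*0)*(p + K) = 0*(K + p) = 0)
n(g) = 0
n(Q)**2 = 0**2 = 0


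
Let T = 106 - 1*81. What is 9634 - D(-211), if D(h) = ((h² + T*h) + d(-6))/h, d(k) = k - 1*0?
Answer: 2072014/211 ≈ 9820.0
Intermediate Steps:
T = 25 (T = 106 - 81 = 25)
d(k) = k (d(k) = k + 0 = k)
D(h) = (-6 + h² + 25*h)/h (D(h) = ((h² + 25*h) - 6)/h = (-6 + h² + 25*h)/h)
9634 - D(-211) = 9634 - (25 - 211 - 6/(-211)) = 9634 - (25 - 211 - 6*(-1/211)) = 9634 - (25 - 211 + 6/211) = 9634 - 1*(-39240/211) = 9634 + 39240/211 = 2072014/211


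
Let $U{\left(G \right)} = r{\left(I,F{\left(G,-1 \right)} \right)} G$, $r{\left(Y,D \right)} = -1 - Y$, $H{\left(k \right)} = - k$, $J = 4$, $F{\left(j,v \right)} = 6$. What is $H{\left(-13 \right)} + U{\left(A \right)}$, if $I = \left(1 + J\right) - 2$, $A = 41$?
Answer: $-151$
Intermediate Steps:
$I = 3$ ($I = \left(1 + 4\right) - 2 = 5 - 2 = 3$)
$U{\left(G \right)} = - 4 G$ ($U{\left(G \right)} = \left(-1 - 3\right) G = - 4 G$)
$H{\left(-13 \right)} + U{\left(A \right)} = \left(-1\right) \left(-13\right) - 164 = 13 - 164 = -151$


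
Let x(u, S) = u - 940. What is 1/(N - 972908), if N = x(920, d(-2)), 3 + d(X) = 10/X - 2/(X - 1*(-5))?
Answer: -1/972928 ≈ -1.0278e-6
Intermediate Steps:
d(X) = -3 - 2/(5 + X) + 10/X (d(X) = -3 + (10/X - 2/(X - 1*(-5))) = -3 + (10/X - 2/(X + 5)) = -3 + (10/X - 2/(5 + X)) = -3 + (-2/(5 + X) + 10/X) = -3 - 2/(5 + X) + 10/X)
x(u, S) = -940 + u
N = -20 (N = -940 + 920 = -20)
1/(N - 972908) = 1/(-20 - 972908) = 1/(-972928) = -1/972928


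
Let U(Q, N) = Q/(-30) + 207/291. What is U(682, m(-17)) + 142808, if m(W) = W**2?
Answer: 207753598/1455 ≈ 1.4279e+5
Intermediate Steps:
U(Q, N) = 69/97 - Q/30 (U(Q, N) = Q*(-1/30) + 207*(1/291) = -Q/30 + 69/97 = 69/97 - Q/30)
U(682, m(-17)) + 142808 = (69/97 - 1/30*682) + 142808 = (69/97 - 341/15) + 142808 = -32042/1455 + 142808 = 207753598/1455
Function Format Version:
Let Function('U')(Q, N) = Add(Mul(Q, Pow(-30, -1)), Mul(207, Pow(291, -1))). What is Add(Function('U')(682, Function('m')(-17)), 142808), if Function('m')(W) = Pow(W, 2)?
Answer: Rational(207753598, 1455) ≈ 1.4279e+5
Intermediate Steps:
Function('U')(Q, N) = Add(Rational(69, 97), Mul(Rational(-1, 30), Q)) (Function('U')(Q, N) = Add(Mul(Q, Rational(-1, 30)), Mul(207, Rational(1, 291))) = Add(Mul(Rational(-1, 30), Q), Rational(69, 97)) = Add(Rational(69, 97), Mul(Rational(-1, 30), Q)))
Add(Function('U')(682, Function('m')(-17)), 142808) = Add(Add(Rational(69, 97), Mul(Rational(-1, 30), 682)), 142808) = Add(Add(Rational(69, 97), Rational(-341, 15)), 142808) = Add(Rational(-32042, 1455), 142808) = Rational(207753598, 1455)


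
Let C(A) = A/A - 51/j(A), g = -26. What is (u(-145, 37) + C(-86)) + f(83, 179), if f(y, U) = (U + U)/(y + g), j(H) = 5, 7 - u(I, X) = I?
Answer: 42488/285 ≈ 149.08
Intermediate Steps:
u(I, X) = 7 - I
C(A) = -46/5 (C(A) = A/A - 51/5 = 1 - 51*⅕ = 1 - 51/5 = -46/5)
f(y, U) = 2*U/(-26 + y) (f(y, U) = (U + U)/(y - 26) = (2*U)/(-26 + y) = 2*U/(-26 + y))
(u(-145, 37) + C(-86)) + f(83, 179) = ((7 - 1*(-145)) - 46/5) + 2*179/(-26 + 83) = ((7 + 145) - 46/5) + 2*179/57 = (152 - 46/5) + 2*179*(1/57) = 714/5 + 358/57 = 42488/285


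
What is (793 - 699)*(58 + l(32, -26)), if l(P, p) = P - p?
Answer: 10904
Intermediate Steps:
(793 - 699)*(58 + l(32, -26)) = (793 - 699)*(58 + (32 - 1*(-26))) = 94*(58 + (32 + 26)) = 94*(58 + 58) = 94*116 = 10904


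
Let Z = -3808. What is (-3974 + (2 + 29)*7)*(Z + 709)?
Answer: 11642943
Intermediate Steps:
(-3974 + (2 + 29)*7)*(Z + 709) = (-3974 + (2 + 29)*7)*(-3808 + 709) = (-3974 + 31*7)*(-3099) = (-3974 + 217)*(-3099) = -3757*(-3099) = 11642943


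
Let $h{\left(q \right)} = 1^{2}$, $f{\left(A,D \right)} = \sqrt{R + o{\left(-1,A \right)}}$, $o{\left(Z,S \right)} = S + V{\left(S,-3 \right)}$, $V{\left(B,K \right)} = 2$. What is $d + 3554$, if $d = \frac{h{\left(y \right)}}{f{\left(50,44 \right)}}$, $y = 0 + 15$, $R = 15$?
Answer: $3554 + \frac{\sqrt{67}}{67} \approx 3554.1$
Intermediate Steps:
$o{\left(Z,S \right)} = 2 + S$ ($o{\left(Z,S \right)} = S + 2 = 2 + S$)
$f{\left(A,D \right)} = \sqrt{17 + A}$ ($f{\left(A,D \right)} = \sqrt{15 + \left(2 + A\right)} = \sqrt{17 + A}$)
$y = 15$
$h{\left(q \right)} = 1$
$d = \frac{\sqrt{67}}{67}$ ($d = 1 \frac{1}{\sqrt{17 + 50}} = 1 \frac{1}{\sqrt{67}} = 1 \frac{\sqrt{67}}{67} = \frac{\sqrt{67}}{67} \approx 0.12217$)
$d + 3554 = \frac{\sqrt{67}}{67} + 3554 = 3554 + \frac{\sqrt{67}}{67}$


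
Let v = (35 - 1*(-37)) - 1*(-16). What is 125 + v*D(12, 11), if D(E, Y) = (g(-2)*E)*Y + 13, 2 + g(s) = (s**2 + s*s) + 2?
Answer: 94197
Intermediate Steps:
g(s) = 2*s**2 (g(s) = -2 + ((s**2 + s*s) + 2) = -2 + ((s**2 + s**2) + 2) = -2 + (2*s**2 + 2) = -2 + (2 + 2*s**2) = 2*s**2)
D(E, Y) = 13 + 8*E*Y (D(E, Y) = ((2*(-2)**2)*E)*Y + 13 = ((2*4)*E)*Y + 13 = (8*E)*Y + 13 = 8*E*Y + 13 = 13 + 8*E*Y)
v = 88 (v = (35 + 37) + 16 = 72 + 16 = 88)
125 + v*D(12, 11) = 125 + 88*(13 + 8*12*11) = 125 + 88*(13 + 1056) = 125 + 88*1069 = 125 + 94072 = 94197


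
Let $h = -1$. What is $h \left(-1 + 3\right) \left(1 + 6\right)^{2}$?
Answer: $-98$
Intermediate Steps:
$h \left(-1 + 3\right) \left(1 + 6\right)^{2} = - \left(-1 + 3\right) \left(1 + 6\right)^{2} = - 2 \cdot 7^{2} = - 2 \cdot 49 = \left(-1\right) 98 = -98$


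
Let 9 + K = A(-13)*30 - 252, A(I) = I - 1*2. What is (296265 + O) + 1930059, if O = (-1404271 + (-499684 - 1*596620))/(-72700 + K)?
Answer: 163439171739/73411 ≈ 2.2264e+6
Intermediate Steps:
A(I) = -2 + I (A(I) = I - 2 = -2 + I)
K = -711 (K = -9 + ((-2 - 13)*30 - 252) = -9 + (-15*30 - 252) = -9 + (-450 - 252) = -9 - 702 = -711)
O = 2500575/73411 (O = (-1404271 + (-499684 - 1*596620))/(-72700 - 711) = (-1404271 + (-499684 - 596620))/(-73411) = (-1404271 - 1096304)*(-1/73411) = -2500575*(-1/73411) = 2500575/73411 ≈ 34.063)
(296265 + O) + 1930059 = (296265 + 2500575/73411) + 1930059 = 21751610490/73411 + 1930059 = 163439171739/73411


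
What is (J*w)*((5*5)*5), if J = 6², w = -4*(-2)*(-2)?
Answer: -72000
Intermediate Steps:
w = -16 (w = 8*(-2) = -16)
J = 36
(J*w)*((5*5)*5) = (36*(-16))*((5*5)*5) = -14400*5 = -576*125 = -72000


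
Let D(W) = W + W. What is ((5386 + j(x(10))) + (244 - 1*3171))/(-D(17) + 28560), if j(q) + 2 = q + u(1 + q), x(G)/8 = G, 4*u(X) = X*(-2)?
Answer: 4993/57052 ≈ 0.087517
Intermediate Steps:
u(X) = -X/2 (u(X) = (X*(-2))/4 = (-2*X)/4 = -X/2)
x(G) = 8*G
j(q) = -5/2 + q/2 (j(q) = -2 + (q - (1 + q)/2) = -2 + (q + (-1/2 - q/2)) = -2 + (-1/2 + q/2) = -5/2 + q/2)
D(W) = 2*W
((5386 + j(x(10))) + (244 - 1*3171))/(-D(17) + 28560) = ((5386 + (-5/2 + (8*10)/2)) + (244 - 1*3171))/(-2*17 + 28560) = ((5386 + (-5/2 + (1/2)*80)) + (244 - 3171))/(-1*34 + 28560) = ((5386 + (-5/2 + 40)) - 2927)/(-34 + 28560) = ((5386 + 75/2) - 2927)/28526 = (10847/2 - 2927)*(1/28526) = (4993/2)*(1/28526) = 4993/57052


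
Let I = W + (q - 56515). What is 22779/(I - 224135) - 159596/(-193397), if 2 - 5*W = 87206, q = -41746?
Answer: 249156018349/328617088048 ≈ 0.75820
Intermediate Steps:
W = -87204/5 (W = ⅖ - ⅕*87206 = ⅖ - 87206/5 = -87204/5 ≈ -17441.)
I = -578509/5 (I = -87204/5 + (-41746 - 56515) = -87204/5 - 98261 = -578509/5 ≈ -1.1570e+5)
22779/(I - 224135) - 159596/(-193397) = 22779/(-578509/5 - 224135) - 159596/(-193397) = 22779/(-1699184/5) - 159596*(-1/193397) = 22779*(-5/1699184) + 159596/193397 = -113895/1699184 + 159596/193397 = 249156018349/328617088048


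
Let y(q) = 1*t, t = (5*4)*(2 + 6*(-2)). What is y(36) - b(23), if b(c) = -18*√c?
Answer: -200 + 18*√23 ≈ -113.68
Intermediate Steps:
t = -200 (t = 20*(2 - 12) = 20*(-10) = -200)
y(q) = -200 (y(q) = 1*(-200) = -200)
y(36) - b(23) = -200 - (-18)*√23 = -200 + 18*√23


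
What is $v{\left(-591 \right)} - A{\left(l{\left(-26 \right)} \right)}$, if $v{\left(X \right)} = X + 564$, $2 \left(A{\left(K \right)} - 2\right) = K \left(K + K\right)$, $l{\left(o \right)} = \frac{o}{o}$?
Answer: $-30$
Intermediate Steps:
$l{\left(o \right)} = 1$
$A{\left(K \right)} = 2 + K^{2}$ ($A{\left(K \right)} = 2 + \frac{K \left(K + K\right)}{2} = 2 + \frac{K 2 K}{2} = 2 + \frac{2 K^{2}}{2} = 2 + K^{2}$)
$v{\left(X \right)} = 564 + X$
$v{\left(-591 \right)} - A{\left(l{\left(-26 \right)} \right)} = \left(564 - 591\right) - \left(2 + 1^{2}\right) = -27 - \left(2 + 1\right) = -27 - 3 = -30$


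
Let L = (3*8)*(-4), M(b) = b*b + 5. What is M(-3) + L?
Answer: -82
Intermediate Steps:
M(b) = 5 + b² (M(b) = b² + 5 = 5 + b²)
L = -96 (L = 24*(-4) = -96)
M(-3) + L = (5 + (-3)²) - 96 = (5 + 9) - 96 = 14 - 96 = -82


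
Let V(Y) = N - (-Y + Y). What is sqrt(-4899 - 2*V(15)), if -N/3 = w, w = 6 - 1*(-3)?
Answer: I*sqrt(4845) ≈ 69.606*I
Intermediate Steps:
w = 9 (w = 6 + 3 = 9)
N = -27 (N = -3*9 = -27)
V(Y) = -27 (V(Y) = -27 - (-Y + Y) = -27 - 1*0 = -27 + 0 = -27)
sqrt(-4899 - 2*V(15)) = sqrt(-4899 - 2*(-27)) = sqrt(-4899 + 54) = sqrt(-4845) = I*sqrt(4845)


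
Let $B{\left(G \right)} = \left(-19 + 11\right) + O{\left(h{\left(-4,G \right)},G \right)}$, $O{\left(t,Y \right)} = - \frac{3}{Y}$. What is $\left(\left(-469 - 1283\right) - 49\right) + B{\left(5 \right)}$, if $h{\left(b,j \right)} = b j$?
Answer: $- \frac{9048}{5} \approx -1809.6$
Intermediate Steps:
$B{\left(G \right)} = -8 - \frac{3}{G}$ ($B{\left(G \right)} = \left(-19 + 11\right) - \frac{3}{G} = -8 - \frac{3}{G}$)
$\left(\left(-469 - 1283\right) - 49\right) + B{\left(5 \right)} = \left(\left(-469 - 1283\right) - 49\right) - \left(8 + \frac{3}{5}\right) = \left(-1752 - 49\right) - \frac{43}{5} = -1801 - \frac{43}{5} = - \frac{9048}{5}$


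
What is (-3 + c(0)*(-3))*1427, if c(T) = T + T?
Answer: -4281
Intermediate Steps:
c(T) = 2*T
(-3 + c(0)*(-3))*1427 = (-3 + (2*0)*(-3))*1427 = (-3 + 0*(-3))*1427 = (-3 + 0)*1427 = -3*1427 = -4281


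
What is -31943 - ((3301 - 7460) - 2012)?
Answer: -25772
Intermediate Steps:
-31943 - ((3301 - 7460) - 2012) = -31943 - (-4159 - 2012) = -31943 - 1*(-6171) = -31943 + 6171 = -25772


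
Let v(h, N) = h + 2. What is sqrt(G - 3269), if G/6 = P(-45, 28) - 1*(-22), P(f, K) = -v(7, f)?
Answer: I*sqrt(3191) ≈ 56.489*I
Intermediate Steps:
v(h, N) = 2 + h
P(f, K) = -9 (P(f, K) = -(2 + 7) = -1*9 = -9)
G = 78 (G = 6*(-9 - 1*(-22)) = 6*(-9 + 22) = 6*13 = 78)
sqrt(G - 3269) = sqrt(78 - 3269) = sqrt(-3191) = I*sqrt(3191)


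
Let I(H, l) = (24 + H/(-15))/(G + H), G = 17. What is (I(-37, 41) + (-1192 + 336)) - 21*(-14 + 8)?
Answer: -219397/300 ≈ -731.32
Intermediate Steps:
I(H, l) = (24 - H/15)/(17 + H) (I(H, l) = (24 + H/(-15))/(17 + H) = (24 + H*(-1/15))/(17 + H) = (24 - H/15)/(17 + H))
(I(-37, 41) + (-1192 + 336)) - 21*(-14 + 8) = ((360 - 1*(-37))/(15*(17 - 37)) + (-1192 + 336)) - 21*(-14 + 8) = ((1/15)*(360 + 37)/(-20) - 856) - 21*(-6) = ((1/15)*(-1/20)*397 - 856) + 126 = (-397/300 - 856) + 126 = -257197/300 + 126 = -219397/300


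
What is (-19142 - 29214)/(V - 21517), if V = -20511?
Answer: 1727/1501 ≈ 1.1506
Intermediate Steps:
(-19142 - 29214)/(V - 21517) = (-19142 - 29214)/(-20511 - 21517) = -48356/(-42028) = -48356*(-1/42028) = 1727/1501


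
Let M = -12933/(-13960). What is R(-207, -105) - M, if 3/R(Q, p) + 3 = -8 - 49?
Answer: -13631/13960 ≈ -0.97643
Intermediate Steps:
R(Q, p) = -1/20 (R(Q, p) = 3/(-3 + (-8 - 49)) = 3/(-3 - 57) = 3/(-60) = 3*(-1/60) = -1/20)
M = 12933/13960 (M = -12933*(-1)/13960 = -1*(-12933/13960) = 12933/13960 ≈ 0.92643)
R(-207, -105) - M = -1/20 - 1*12933/13960 = -1/20 - 12933/13960 = -13631/13960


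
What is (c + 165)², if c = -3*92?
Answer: 12321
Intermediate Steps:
c = -276
(c + 165)² = (-276 + 165)² = (-111)² = 12321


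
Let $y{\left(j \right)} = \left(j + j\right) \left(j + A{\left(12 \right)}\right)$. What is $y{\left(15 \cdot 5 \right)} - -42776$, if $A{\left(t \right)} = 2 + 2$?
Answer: $54626$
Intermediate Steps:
$A{\left(t \right)} = 4$
$y{\left(j \right)} = 2 j \left(4 + j\right)$ ($y{\left(j \right)} = \left(j + j\right) \left(j + 4\right) = 2 j \left(4 + j\right)$)
$y{\left(15 \cdot 5 \right)} - -42776 = 2 \cdot 15 \cdot 5 \left(4 + 15 \cdot 5\right) - -42776 = 2 \cdot 75 \left(4 + 75\right) + 42776 = 2 \cdot 75 \cdot 79 + 42776 = 11850 + 42776 = 54626$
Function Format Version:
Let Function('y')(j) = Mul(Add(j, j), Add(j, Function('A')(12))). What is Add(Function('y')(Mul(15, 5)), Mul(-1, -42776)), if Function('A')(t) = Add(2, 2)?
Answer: 54626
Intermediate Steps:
Function('A')(t) = 4
Function('y')(j) = Mul(2, j, Add(4, j)) (Function('y')(j) = Mul(Add(j, j), Add(j, 4)) = Mul(Mul(2, j), Add(4, j)) = Mul(2, j, Add(4, j)))
Add(Function('y')(Mul(15, 5)), Mul(-1, -42776)) = Add(Mul(2, Mul(15, 5), Add(4, Mul(15, 5))), Mul(-1, -42776)) = Add(Mul(2, 75, Add(4, 75)), 42776) = Add(Mul(2, 75, 79), 42776) = Add(11850, 42776) = 54626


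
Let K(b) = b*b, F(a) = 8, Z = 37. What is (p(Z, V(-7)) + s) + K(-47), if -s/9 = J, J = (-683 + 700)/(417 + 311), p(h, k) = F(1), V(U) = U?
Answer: 1613823/728 ≈ 2216.8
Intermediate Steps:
K(b) = b**2
p(h, k) = 8
J = 17/728 ≈ 0.023352
s = -153/728 (s = -9*17/728 = -153/728 ≈ -0.21016)
(p(Z, V(-7)) + s) + K(-47) = (8 - 153/728) + (-47)**2 = 5671/728 + 2209 = 1613823/728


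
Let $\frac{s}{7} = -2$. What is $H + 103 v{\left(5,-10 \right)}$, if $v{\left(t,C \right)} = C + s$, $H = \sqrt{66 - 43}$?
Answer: $-2472 + \sqrt{23} \approx -2467.2$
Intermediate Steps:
$H = \sqrt{23} \approx 4.7958$
$s = -14$ ($s = 7 \left(-2\right) = -14$)
$v{\left(t,C \right)} = -14 + C$ ($v{\left(t,C \right)} = C - 14 = -14 + C$)
$H + 103 v{\left(5,-10 \right)} = \sqrt{23} + 103 \left(-14 - 10\right) = \sqrt{23} + 103 \left(-24\right) = \sqrt{23} - 2472 = -2472 + \sqrt{23}$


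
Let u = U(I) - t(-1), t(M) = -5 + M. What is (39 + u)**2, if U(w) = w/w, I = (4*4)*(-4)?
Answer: 2116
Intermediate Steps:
I = -64 (I = 16*(-4) = -64)
U(w) = 1
u = 7 (u = 1 - (-5 - 1) = 1 - 1*(-6) = 1 + 6 = 7)
(39 + u)**2 = (39 + 7)**2 = 46**2 = 2116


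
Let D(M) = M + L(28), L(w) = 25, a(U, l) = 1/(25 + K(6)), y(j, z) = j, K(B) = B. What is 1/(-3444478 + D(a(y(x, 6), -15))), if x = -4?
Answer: -31/106778042 ≈ -2.9032e-7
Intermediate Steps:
a(U, l) = 1/31 (a(U, l) = 1/(25 + 6) = 1/31)
D(M) = 25 + M (D(M) = M + 25 = 25 + M)
1/(-3444478 + D(a(y(x, 6), -15))) = 1/(-3444478 + (25 + 1/31)) = 1/(-3444478 + 776/31) = 1/(-106778042/31) = -31/106778042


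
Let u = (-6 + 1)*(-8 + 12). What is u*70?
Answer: -1400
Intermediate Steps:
u = -20 (u = -5*4 = -20)
u*70 = -20*70 = -1400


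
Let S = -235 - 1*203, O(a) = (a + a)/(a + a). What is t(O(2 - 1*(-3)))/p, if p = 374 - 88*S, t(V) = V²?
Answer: 1/38918 ≈ 2.5695e-5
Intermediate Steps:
O(a) = 1 (O(a) = (2*a)/((2*a)) = (2*a)*(1/(2*a)) = 1)
S = -438 (S = -235 - 203 = -438)
p = 38918 (p = 374 - 88*(-438) = 374 + 38544 = 38918)
t(O(2 - 1*(-3)))/p = 1²/38918 = 1*(1/38918) = 1/38918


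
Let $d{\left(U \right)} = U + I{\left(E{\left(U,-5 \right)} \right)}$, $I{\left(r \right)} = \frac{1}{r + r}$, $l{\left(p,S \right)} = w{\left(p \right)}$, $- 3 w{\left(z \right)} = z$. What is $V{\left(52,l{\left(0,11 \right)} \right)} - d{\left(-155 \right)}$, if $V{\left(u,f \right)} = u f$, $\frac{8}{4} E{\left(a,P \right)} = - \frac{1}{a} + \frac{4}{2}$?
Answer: $\frac{48050}{311} \approx 154.5$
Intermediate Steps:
$w{\left(z \right)} = - \frac{z}{3}$
$l{\left(p,S \right)} = - \frac{p}{3}$
$E{\left(a,P \right)} = 1 - \frac{1}{2 a}$ ($E{\left(a,P \right)} = \frac{- \frac{1}{a} + \frac{4}{2}}{2} = \frac{- \frac{1}{a} + 4 \cdot \frac{1}{2}}{2} = \frac{- \frac{1}{a} + 2}{2} = \frac{2 - \frac{1}{a}}{2} = 1 - \frac{1}{2 a}$)
$V{\left(u,f \right)} = f u$
$I{\left(r \right)} = \frac{1}{2 r}$
$d{\left(U \right)} = U + \frac{U}{2 \left(- \frac{1}{2} + U\right)}$ ($d{\left(U \right)} = U + \frac{1}{2 \frac{- \frac{1}{2} + U}{U}} = U + \frac{U \frac{1}{- \frac{1}{2} + U}}{2} = U + \frac{U}{2 \left(- \frac{1}{2} + U\right)}$)
$V{\left(52,l{\left(0,11 \right)} \right)} - d{\left(-155 \right)} = \left(- \frac{1}{3}\right) 0 \cdot 52 - \frac{2 \left(-155\right)^{2}}{-1 + 2 \left(-155\right)} = 0 \cdot 52 - 2 \cdot 24025 \frac{1}{-1 - 310} = 0 - 2 \cdot 24025 \frac{1}{-311} = 0 - 2 \cdot 24025 \left(- \frac{1}{311}\right) = 0 - - \frac{48050}{311} = 0 + \frac{48050}{311} = \frac{48050}{311}$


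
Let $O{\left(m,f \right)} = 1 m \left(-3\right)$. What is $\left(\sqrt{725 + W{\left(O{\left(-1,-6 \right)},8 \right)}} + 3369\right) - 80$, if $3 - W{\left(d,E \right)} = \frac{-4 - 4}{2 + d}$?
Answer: $3289 + \frac{8 \sqrt{285}}{5} \approx 3316.0$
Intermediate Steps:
$O{\left(m,f \right)} = - 3 m$ ($O{\left(m,f \right)} = m \left(-3\right) = - 3 m$)
$W{\left(d,E \right)} = 3 + \frac{8}{2 + d}$ ($W{\left(d,E \right)} = 3 - \frac{-4 - 4}{2 + d} = 3 - - \frac{8}{2 + d} = 3 + \frac{8}{2 + d}$)
$\left(\sqrt{725 + W{\left(O{\left(-1,-6 \right)},8 \right)}} + 3369\right) - 80 = \left(\sqrt{725 + \frac{14 + 3 \left(\left(-3\right) \left(-1\right)\right)}{2 - -3}} + 3369\right) - 80 = \left(\sqrt{725 + \frac{14 + 3 \cdot 3}{2 + 3}} + 3369\right) - 80 = \left(\sqrt{725 + \frac{14 + 9}{5}} + 3369\right) - 80 = \left(\sqrt{725 + \frac{1}{5} \cdot 23} + 3369\right) - 80 = \left(\sqrt{725 + \frac{23}{5}} + 3369\right) - 80 = \left(\sqrt{\frac{3648}{5}} + 3369\right) - 80 = \left(\frac{8 \sqrt{285}}{5} + 3369\right) - 80 = \left(3369 + \frac{8 \sqrt{285}}{5}\right) - 80 = 3289 + \frac{8 \sqrt{285}}{5}$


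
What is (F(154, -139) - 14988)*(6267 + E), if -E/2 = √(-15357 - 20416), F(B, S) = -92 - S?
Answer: -93635247 + 29882*I*√35773 ≈ -9.3635e+7 + 5.6518e+6*I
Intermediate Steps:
E = -2*I*√35773 (E = -2*√(-15357 - 20416) = -2*I*√35773 ≈ -378.27*I)
(F(154, -139) - 14988)*(6267 + E) = ((-92 - 1*(-139)) - 14988)*(6267 - 2*I*√35773) = ((-92 + 139) - 14988)*(6267 - 2*I*√35773) = (47 - 14988)*(6267 - 2*I*√35773) = -14941*(6267 - 2*I*√35773) = -93635247 + 29882*I*√35773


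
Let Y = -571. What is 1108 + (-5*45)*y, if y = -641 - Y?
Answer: 16858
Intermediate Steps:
y = -70 (y = -641 - 1*(-571) = -641 + 571 = -70)
1108 + (-5*45)*y = 1108 - 5*45*(-70) = 1108 - 225*(-70) = 1108 + 15750 = 16858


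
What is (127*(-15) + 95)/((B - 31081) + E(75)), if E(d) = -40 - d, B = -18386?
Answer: 905/24791 ≈ 0.036505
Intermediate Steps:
(127*(-15) + 95)/((B - 31081) + E(75)) = (127*(-15) + 95)/((-18386 - 31081) + (-40 - 1*75)) = (-1905 + 95)/(-49467 + (-40 - 75)) = -1810/(-49467 - 115) = -1810/(-49582) = -1810*(-1/49582) = 905/24791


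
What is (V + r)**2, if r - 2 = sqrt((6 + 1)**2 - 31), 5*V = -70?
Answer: 162 - 72*sqrt(2) ≈ 60.177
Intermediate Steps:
V = -14 (V = (1/5)*(-70) = -14)
r = 2 + 3*sqrt(2) (r = 2 + sqrt((6 + 1)**2 - 31) = 2 + sqrt(7**2 - 31) = 2 + sqrt(49 - 31) = 2 + sqrt(18) = 2 + 3*sqrt(2) ≈ 6.2426)
(V + r)**2 = (-14 + (2 + 3*sqrt(2)))**2 = (-12 + 3*sqrt(2))**2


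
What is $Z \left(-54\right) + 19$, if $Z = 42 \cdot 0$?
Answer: $19$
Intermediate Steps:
$Z = 0$
$Z \left(-54\right) + 19 = 0 \left(-54\right) + 19 = 0 + 19 = 19$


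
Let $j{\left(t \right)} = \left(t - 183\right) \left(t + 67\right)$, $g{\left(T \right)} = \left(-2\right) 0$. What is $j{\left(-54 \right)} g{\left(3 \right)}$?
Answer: $0$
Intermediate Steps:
$g{\left(T \right)} = 0$
$j{\left(t \right)} = \left(-183 + t\right) \left(67 + t\right)$
$j{\left(-54 \right)} g{\left(3 \right)} = \left(-12261 + \left(-54\right)^{2} - -6264\right) 0 = \left(-12261 + 2916 + 6264\right) 0 = \left(-3081\right) 0 = 0$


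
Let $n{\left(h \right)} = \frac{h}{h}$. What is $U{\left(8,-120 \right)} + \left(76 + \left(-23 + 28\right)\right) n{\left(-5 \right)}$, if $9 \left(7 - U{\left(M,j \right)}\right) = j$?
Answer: $\frac{304}{3} \approx 101.33$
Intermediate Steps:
$U{\left(M,j \right)} = 7 - \frac{j}{9}$
$n{\left(h \right)} = 1$
$U{\left(8,-120 \right)} + \left(76 + \left(-23 + 28\right)\right) n{\left(-5 \right)} = \left(7 - - \frac{40}{3}\right) + \left(76 + \left(-23 + 28\right)\right) 1 = \left(7 + \frac{40}{3}\right) + \left(76 + 5\right) 1 = \frac{61}{3} + 81 \cdot 1 = \frac{61}{3} + 81 = \frac{304}{3}$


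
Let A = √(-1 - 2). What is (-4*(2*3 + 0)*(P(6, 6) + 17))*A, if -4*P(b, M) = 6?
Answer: -372*I*√3 ≈ -644.32*I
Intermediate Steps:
P(b, M) = -3/2 (P(b, M) = -¼*6 = -3/2)
A = I*√3 (A = √(-3) = I*√3 ≈ 1.732*I)
(-4*(2*3 + 0)*(P(6, 6) + 17))*A = (-4*(2*3 + 0)*(-3/2 + 17))*(I*√3) = (-4*(6 + 0)*31/2)*(I*√3) = (-24*31/2)*(I*√3) = (-4*93)*(I*√3) = -372*I*√3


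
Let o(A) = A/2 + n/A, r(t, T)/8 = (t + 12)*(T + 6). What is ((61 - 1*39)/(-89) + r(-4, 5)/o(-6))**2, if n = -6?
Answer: 982822500/7921 ≈ 1.2408e+5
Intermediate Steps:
r(t, T) = 8*(6 + T)*(12 + t) (r(t, T) = 8*((t + 12)*(T + 6)) = 8*((12 + t)*(6 + T)) = 8*((6 + T)*(12 + t)) = 8*(6 + T)*(12 + t))
o(A) = A/2 - 6/A
((61 - 1*39)/(-89) + r(-4, 5)/o(-6))**2 = ((61 - 1*39)/(-89) + (576 + 48*(-4) + 96*5 + 8*5*(-4))/((1/2)*(-6) - 6/(-6)))**2 = ((61 - 39)*(-1/89) + (576 - 192 + 480 - 160)/(-3 - 6*(-1/6)))**2 = (22*(-1/89) + 704/(-3 + 1))**2 = (-22/89 + 704/(-2))**2 = (-22/89 + 704*(-1/2))**2 = (-22/89 - 352)**2 = (-31350/89)**2 = 982822500/7921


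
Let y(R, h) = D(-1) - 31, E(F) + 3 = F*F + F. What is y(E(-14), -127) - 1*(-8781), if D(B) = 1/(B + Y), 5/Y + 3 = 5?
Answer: 26252/3 ≈ 8750.7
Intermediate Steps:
Y = 5/2 (Y = 5/(-3 + 5) = 5/2 ≈ 2.5000)
D(B) = 1/(5/2 + B) (D(B) = 1/(B + 5/2) = 1/(5/2 + B))
E(F) = -3 + F + F**2 (E(F) = -3 + (F*F + F) = -3 + (F**2 + F) = -3 + (F + F**2) = -3 + F + F**2)
y(R, h) = -91/3 (y(R, h) = 2/(5 + 2*(-1)) - 31 = 2/(5 - 2) - 31 = 2/3 - 31 = -91/3)
y(E(-14), -127) - 1*(-8781) = -91/3 - 1*(-8781) = -91/3 + 8781 = 26252/3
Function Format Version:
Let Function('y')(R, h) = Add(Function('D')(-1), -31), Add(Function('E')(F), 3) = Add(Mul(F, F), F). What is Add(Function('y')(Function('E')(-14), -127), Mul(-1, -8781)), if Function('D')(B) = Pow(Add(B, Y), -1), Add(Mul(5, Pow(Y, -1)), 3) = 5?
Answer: Rational(26252, 3) ≈ 8750.7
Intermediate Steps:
Y = Rational(5, 2) (Y = Mul(5, Pow(Add(-3, 5), -1)) = Mul(5, Pow(2, -1)) = Mul(5, Rational(1, 2)) = Rational(5, 2) ≈ 2.5000)
Function('D')(B) = Pow(Add(Rational(5, 2), B), -1) (Function('D')(B) = Pow(Add(B, Rational(5, 2)), -1) = Pow(Add(Rational(5, 2), B), -1))
Function('E')(F) = Add(-3, F, Pow(F, 2)) (Function('E')(F) = Add(-3, Add(Mul(F, F), F)) = Add(-3, Add(Pow(F, 2), F)) = Add(-3, Add(F, Pow(F, 2))) = Add(-3, F, Pow(F, 2)))
Function('y')(R, h) = Rational(-91, 3) (Function('y')(R, h) = Add(Mul(2, Pow(Add(5, Mul(2, -1)), -1)), -31) = Add(Mul(2, Pow(Add(5, -2), -1)), -31) = Add(Mul(2, Pow(3, -1)), -31) = Add(Mul(2, Rational(1, 3)), -31) = Add(Rational(2, 3), -31) = Rational(-91, 3))
Add(Function('y')(Function('E')(-14), -127), Mul(-1, -8781)) = Add(Rational(-91, 3), Mul(-1, -8781)) = Add(Rational(-91, 3), 8781) = Rational(26252, 3)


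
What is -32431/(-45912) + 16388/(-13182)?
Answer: -18050023/33622888 ≈ -0.53684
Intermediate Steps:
-32431/(-45912) + 16388/(-13182) = -32431*(-1/45912) + 16388*(-1/13182) = 32431/45912 - 8194/6591 = -18050023/33622888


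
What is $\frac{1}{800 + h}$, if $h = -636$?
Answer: $\frac{1}{164} \approx 0.0060976$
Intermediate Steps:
$\frac{1}{800 + h} = \frac{1}{800 - 636} = \frac{1}{164}$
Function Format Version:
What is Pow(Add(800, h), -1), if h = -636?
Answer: Rational(1, 164) ≈ 0.0060976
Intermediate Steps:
Pow(Add(800, h), -1) = Pow(Add(800, -636), -1) = Pow(164, -1) = Rational(1, 164)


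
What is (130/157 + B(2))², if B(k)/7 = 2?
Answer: 5419584/24649 ≈ 219.87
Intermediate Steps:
B(k) = 14 (B(k) = 7*2 = 14)
(130/157 + B(2))² = (130/157 + 14)² = (2328/157)² = 5419584/24649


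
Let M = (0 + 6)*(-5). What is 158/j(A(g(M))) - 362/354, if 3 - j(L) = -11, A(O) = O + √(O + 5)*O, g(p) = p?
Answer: 12716/1239 ≈ 10.263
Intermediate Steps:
M = -30 (M = 6*(-5) = -30)
A(O) = O + O*√(5 + O) (A(O) = O + √(5 + O)*O = O + O*√(5 + O))
j(L) = 14 (j(L) = 3 - 1*(-11) = 3 + 11 = 14)
158/j(A(g(M))) - 362/354 = 158/14 - 362/354 = 158*(1/14) - 362*1/354 = 79/7 - 181/177 = 12716/1239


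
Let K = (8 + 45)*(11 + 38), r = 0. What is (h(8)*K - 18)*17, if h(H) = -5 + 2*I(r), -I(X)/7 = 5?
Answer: -3311481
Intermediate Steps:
I(X) = -35 (I(X) = -7*5 = -35)
h(H) = -75 (h(H) = -5 + 2*(-35) = -5 - 70 = -75)
K = 2597 (K = 53*49 = 2597)
(h(8)*K - 18)*17 = (-75*2597 - 18)*17 = (-194775 - 18)*17 = -194793*17 = -3311481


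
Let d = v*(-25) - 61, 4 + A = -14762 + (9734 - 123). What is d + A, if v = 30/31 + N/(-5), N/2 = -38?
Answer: -174226/31 ≈ -5620.2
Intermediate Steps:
N = -76 (N = 2*(-38) = -76)
v = 2506/155 (v = 30/31 - 76/(-5) = 30*(1/31) - 76*(-1/5) = 30/31 + 76/5 = 2506/155 ≈ 16.168)
A = -5155 (A = -4 + (-14762 + (9734 - 123)) = -4 + (-14762 + 9611) = -4 - 5151 = -5155)
d = -14421/31 (d = (2506/155)*(-25) - 61 = -12530/31 - 61 = -14421/31 ≈ -465.19)
d + A = -14421/31 - 5155 = -174226/31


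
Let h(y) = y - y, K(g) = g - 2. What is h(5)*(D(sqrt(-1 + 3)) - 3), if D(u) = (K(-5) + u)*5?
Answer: 0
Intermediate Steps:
K(g) = -2 + g
D(u) = -35 + 5*u (D(u) = ((-2 - 5) + u)*5 = (-7 + u)*5 = -35 + 5*u)
h(y) = 0
h(5)*(D(sqrt(-1 + 3)) - 3) = 0*((-35 + 5*sqrt(-1 + 3)) - 3) = 0*((-35 + 5*sqrt(2)) - 3) = 0*(-38 + 5*sqrt(2)) = 0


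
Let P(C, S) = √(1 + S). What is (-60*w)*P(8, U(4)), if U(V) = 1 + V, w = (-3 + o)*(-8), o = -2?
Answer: -2400*√6 ≈ -5878.8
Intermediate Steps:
w = 40 (w = (-3 - 2)*(-8) = -5*(-8) = 40)
(-60*w)*P(8, U(4)) = (-60*40)*√(1 + (1 + 4)) = -2400*√(1 + 5) = -2400*√6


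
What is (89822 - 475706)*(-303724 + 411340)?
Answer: -41527292544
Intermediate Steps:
(89822 - 475706)*(-303724 + 411340) = -385884*107616 = -41527292544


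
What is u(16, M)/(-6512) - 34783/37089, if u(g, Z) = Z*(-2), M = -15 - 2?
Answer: -113883961/120761784 ≈ -0.94305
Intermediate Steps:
M = -17
u(g, Z) = -2*Z
u(16, M)/(-6512) - 34783/37089 = -2*(-17)/(-6512) - 34783/37089 = 34*(-1/6512) - 34783*1/37089 = -17/3256 - 34783/37089 = -113883961/120761784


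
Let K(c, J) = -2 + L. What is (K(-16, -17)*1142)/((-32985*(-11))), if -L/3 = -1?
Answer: 1142/362835 ≈ 0.0031474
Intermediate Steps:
L = 3 (L = -3*(-1) = 3)
K(c, J) = 1 (K(c, J) = -2 + 3 = 1)
(K(-16, -17)*1142)/((-32985*(-11))) = (1*1142)/((-32985*(-11))) = 1142/362835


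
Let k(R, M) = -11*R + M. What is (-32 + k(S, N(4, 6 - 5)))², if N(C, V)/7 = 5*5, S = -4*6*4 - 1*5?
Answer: 1572516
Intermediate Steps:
S = -101 (S = -24*4 - 5 = -96 - 5 = -101)
N(C, V) = 175 (N(C, V) = 7*(5*5) = 7*25 = 175)
k(R, M) = M - 11*R
(-32 + k(S, N(4, 6 - 5)))² = (-32 + (175 - 11*(-101)))² = (-32 + (175 + 1111))² = (-32 + 1286)² = 1254² = 1572516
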